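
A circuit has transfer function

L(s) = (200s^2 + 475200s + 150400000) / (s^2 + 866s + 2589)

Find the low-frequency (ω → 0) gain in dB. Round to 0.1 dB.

95.3 dB

L(0) = 150400000 / 2589 ≈ 58092
20 log₁₀(58092) ≈ 95.28 dB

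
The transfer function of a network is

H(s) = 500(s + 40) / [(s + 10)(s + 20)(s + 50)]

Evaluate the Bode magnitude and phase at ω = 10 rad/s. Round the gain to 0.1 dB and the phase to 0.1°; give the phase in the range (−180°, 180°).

At s = jω = j10:
zero (s+40): 40 + j10 → |·| = √(40²+10²) = √1700 ≈ 41.231, ∠ = arctan(10/40) ≈ 14.04°
pole (s+10): 10 + j10 → |·| = √(10²+10²) = √200 ≈ 14.142, ∠ = arctan(10/10) ≈ 45.00°
pole (s+20): 20 + j10 → |·| = √(20²+10²) = √500 ≈ 22.361, ∠ = arctan(10/20) ≈ 26.57°
pole (s+50): 50 + j10 → |·| = √(50²+10²) = √2600 ≈ 50.99, ∠ = arctan(10/50) ≈ 11.31°
|H| = 500 · 41.231 / 16125 ≈ 1.2785
Gain = 20 log₁₀(1.2785) ≈ 2.13 dB
∠H = 14.04° − 82.88° = -68.84°

2.1 dB, -68.8°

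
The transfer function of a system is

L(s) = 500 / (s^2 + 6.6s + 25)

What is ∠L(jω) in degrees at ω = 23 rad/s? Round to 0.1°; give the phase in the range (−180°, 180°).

At s = jω = j23:
quadratic: (j23)² + 6.6·j23 + 25 = -504 + j151.8 → |·| ≈ 526.36, ∠ ≈ 163.24°
∠L = 0.00° − 163.24° = -163.24°

-163.2°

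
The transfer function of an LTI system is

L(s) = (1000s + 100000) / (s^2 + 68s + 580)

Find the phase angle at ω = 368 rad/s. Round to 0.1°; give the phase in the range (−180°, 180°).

Substitute s = j368:
Numerator: 1000(j368) + 100000 = 100000 + j368000
Denominator: (j368)^2 + 68(j368) + 580 = -134844 + j25024
|N| = √(100000² + 368000²) ≈ 3.8134e+05, ∠N ≈ 74.80°
|D| = √(134844² + 25024²) ≈ 1.3715e+05, ∠D ≈ 169.49°
∠L = 74.80° − 169.49° = -94.69°

-94.7°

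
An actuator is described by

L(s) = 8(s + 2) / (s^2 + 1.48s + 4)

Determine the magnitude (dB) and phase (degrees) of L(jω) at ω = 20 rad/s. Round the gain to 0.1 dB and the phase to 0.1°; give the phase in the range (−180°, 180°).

At s = jω = j20:
zero (s+2): 2 + j20 → |·| = √(2²+20²) = √404 ≈ 20.1, ∠ = arctan(20/2) ≈ 84.29°
quadratic: (j20)² + 1.48·j20 + 4 = -396 + j29.6 → |·| ≈ 397.1, ∠ ≈ 175.73°
|L| = 8 · 20.1 / 397.1 ≈ 0.40494
Gain = 20 log₁₀(0.40494) ≈ -7.85 dB
∠L = 84.29° − 175.73° = -91.44°

-7.9 dB, -91.4°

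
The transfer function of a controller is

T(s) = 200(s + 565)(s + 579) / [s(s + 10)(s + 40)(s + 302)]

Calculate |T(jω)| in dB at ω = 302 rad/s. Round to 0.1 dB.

-43.0 dB

At s = jω = j302:
zero (s+565): 565 + j302 → |·| = √(565²+302²) = √410429 ≈ 640.65, ∠ = arctan(302/565) ≈ 28.13°
zero (s+579): 579 + j302 → |·| = √(579²+302²) = √426445 ≈ 653.03, ∠ = arctan(302/579) ≈ 27.55°
pole (s+10): 10 + j302 → |·| = √(10²+302²) = √91304 ≈ 302.17, ∠ = arctan(302/10) ≈ 88.10°
pole (s+40): 40 + j302 → |·| = √(40²+302²) = √92804 ≈ 304.64, ∠ = arctan(302/40) ≈ 82.46°
pole (s+302): 302 + j302 → |·| = √(302²+302²) = √182408 ≈ 427.09, ∠ = arctan(302/302) ≈ 45.00°
pole at origin: |s| = 302, ∠ = 90.00° (in denominator)
|T| = 200 · 4.1836e+05 / 1.1873e+10 ≈ 0.0070473
Gain = 20 log₁₀(0.0070473) ≈ -43.04 dB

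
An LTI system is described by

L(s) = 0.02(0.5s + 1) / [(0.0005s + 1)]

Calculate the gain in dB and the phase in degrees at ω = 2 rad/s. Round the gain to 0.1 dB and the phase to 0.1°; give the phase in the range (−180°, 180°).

-31.0 dB, 44.9°

At ω = 2 rad/s:
zero (1 + j2·0.5) = 1 + j1 → |·| ≈ 1.4142, ∠ ≈ 45.00°
pole (1 + j2·0.0005) = 1 + j0.001 → |·| ≈ 1, ∠ ≈ 0.06°
|L| = 0.02 · 1.4142 / (1) ≈ 0.028284
Gain = 20 log₁₀(0.028284) ≈ -30.97 dB
∠L = (45.00°) − (0.06°) = 44.94°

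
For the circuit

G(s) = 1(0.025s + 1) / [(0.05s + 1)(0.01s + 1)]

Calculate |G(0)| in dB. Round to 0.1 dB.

0.0 dB

G(0) = 1 · 1 / 1 = 1
20 log₁₀(1) ≈ 0.00 dB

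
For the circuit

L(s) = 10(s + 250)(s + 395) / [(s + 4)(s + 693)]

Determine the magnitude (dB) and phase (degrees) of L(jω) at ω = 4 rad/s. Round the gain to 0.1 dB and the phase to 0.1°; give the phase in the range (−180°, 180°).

At s = jω = j4:
zero (s+250): 250 + j4 → |·| = √(250²+4²) = √62516 ≈ 250.03, ∠ = arctan(4/250) ≈ 0.92°
zero (s+395): 395 + j4 → |·| = √(395²+4²) = √156041 ≈ 395.02, ∠ = arctan(4/395) ≈ 0.58°
pole (s+4): 4 + j4 → |·| = √(4²+4²) = √32 ≈ 5.6569, ∠ = arctan(4/4) ≈ 45.00°
pole (s+693): 693 + j4 → |·| = √(693²+4²) = √480265 ≈ 693.01, ∠ = arctan(4/693) ≈ 0.33°
|L| = 10 · 98767 / 3920.3 ≈ 251.94
Gain = 20 log₁₀(251.94) ≈ 48.03 dB
∠L = 1.50° − 45.33° = -43.83°

48.0 dB, -43.8°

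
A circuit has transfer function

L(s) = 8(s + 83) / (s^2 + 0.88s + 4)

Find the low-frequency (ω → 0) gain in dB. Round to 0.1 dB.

44.4 dB

L(0) = 8·83 / 4 = 166
20 log₁₀(166) ≈ 44.40 dB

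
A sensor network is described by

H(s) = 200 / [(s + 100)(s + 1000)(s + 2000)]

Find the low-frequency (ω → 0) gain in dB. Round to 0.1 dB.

-120.0 dB

H(0) = 200 / (100·1000·2000) = 1e-06
20 log₁₀(1e-06) ≈ -120.00 dB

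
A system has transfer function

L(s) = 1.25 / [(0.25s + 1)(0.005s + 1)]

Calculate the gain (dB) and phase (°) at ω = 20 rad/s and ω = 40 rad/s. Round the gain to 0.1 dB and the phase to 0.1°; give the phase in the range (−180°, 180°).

At ω = 20 rad/s:
pole (1 + j20·0.25) = 1 + j5 → |·| ≈ 5.099, ∠ ≈ 78.69°
pole (1 + j20·0.005) = 1 + j0.1 → |·| ≈ 1.005, ∠ ≈ 5.71°
|L| = 1.25 · 1 / (5.099 · 1.005) ≈ 0.24393
Gain = 20 log₁₀(0.24393) ≈ -12.25 dB
∠L = (0°) − (78.69° + 5.71°) = -84.40°

At ω = 40 rad/s:
pole (1 + j40·0.25) = 1 + j10 → |·| ≈ 10.05, ∠ ≈ 84.29°
pole (1 + j40·0.005) = 1 + j0.2 → |·| ≈ 1.0198, ∠ ≈ 11.31°
|L| = 1.25 · 1 / (10.05 · 1.0198) ≈ 0.12196
Gain = 20 log₁₀(0.12196) ≈ -18.28 dB
∠L = (0°) − (84.29° + 11.31°) = -95.60°

ω = 20: -12.3 dB, -84.4°; ω = 40: -18.3 dB, -95.6°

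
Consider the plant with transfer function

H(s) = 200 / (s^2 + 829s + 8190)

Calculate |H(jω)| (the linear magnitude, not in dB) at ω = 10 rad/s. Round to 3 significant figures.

Substitute s = j10:
Numerator: 200 = 200 + j0
Denominator: (j10)^2 + 829(j10) + 8190 = 8090 + j8290
|N| = √(200² + 0²) ≈ 200, ∠N ≈ 0.00°
|D| = √(8090² + 8290²) ≈ 11583, ∠D ≈ 45.70°
|H| = 200 / 11583 ≈ 0.017267

0.0173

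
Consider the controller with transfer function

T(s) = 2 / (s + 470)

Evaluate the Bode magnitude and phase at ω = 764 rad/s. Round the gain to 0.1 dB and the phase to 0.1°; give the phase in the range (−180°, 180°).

-53.0 dB, -58.4°

At s = jω = j764:
pole (s+470): 470 + j764 → |·| = √(470²+764²) = √804596 ≈ 896.99, ∠ = arctan(764/470) ≈ 58.40°
|T| = 2 / 896.99 ≈ 0.0022297
Gain = 20 log₁₀(0.0022297) ≈ -53.04 dB
∠T = 0.00° − 58.40° = -58.40°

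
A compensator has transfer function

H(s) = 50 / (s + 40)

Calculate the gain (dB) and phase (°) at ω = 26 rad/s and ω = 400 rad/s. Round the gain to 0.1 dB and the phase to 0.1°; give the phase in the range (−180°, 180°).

Substitute s = j26:
Numerator: 50 = 50 + j0
Denominator: (j26) + 40 = 40 + j26
|N| = √(50² + 0²) ≈ 50, ∠N ≈ 0.00°
|D| = √(40² + 26²) ≈ 47.707, ∠D ≈ 33.02°
|H| = 50 / 47.707 ≈ 1.0481
Gain = 20 log₁₀(1.0481) ≈ 0.41 dB
∠H = 0.00° − 33.02° = -33.02°

Substitute s = j400:
Numerator: 50 = 50 + j0
Denominator: (j400) + 40 = 40 + j400
|N| = √(50² + 0²) ≈ 50, ∠N ≈ 0.00°
|D| = √(40² + 400²) ≈ 402, ∠D ≈ 84.29°
|H| = 50 / 402 ≈ 0.12438
Gain = 20 log₁₀(0.12438) ≈ -18.10 dB
∠H = 0.00° − 84.29° = -84.29°

ω = 26: 0.4 dB, -33.0°; ω = 400: -18.1 dB, -84.3°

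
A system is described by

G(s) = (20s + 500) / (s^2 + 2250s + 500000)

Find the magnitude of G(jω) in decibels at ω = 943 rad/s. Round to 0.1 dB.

-41.2 dB

Substitute s = j943:
Numerator: 20(j943) + 500 = 500 + j18860
Denominator: (j943)^2 + 2250(j943) + 500000 = -389249 + j2121750
|N| = √(500² + 18860²) ≈ 18867, ∠N ≈ 88.48°
|D| = √(389249² + 2121750²) ≈ 2.1572e+06, ∠D ≈ 100.40°
|G| = 18867 / 2.1572e+06 ≈ 0.0087461
Gain = 20 log₁₀(0.0087461) ≈ -41.16 dB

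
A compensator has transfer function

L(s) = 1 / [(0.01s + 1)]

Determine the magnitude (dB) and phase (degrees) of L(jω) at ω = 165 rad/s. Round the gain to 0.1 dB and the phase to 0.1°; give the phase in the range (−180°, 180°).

At ω = 165 rad/s:
pole (1 + j165·0.01) = 1 + j1.65 → |·| ≈ 1.9294, ∠ ≈ 58.78°
|L| = 1 · 1 / (1.9294) ≈ 0.5183
Gain = 20 log₁₀(0.5183) ≈ -5.71 dB
∠L = (0°) − (58.78°) = -58.78°

-5.7 dB, -58.8°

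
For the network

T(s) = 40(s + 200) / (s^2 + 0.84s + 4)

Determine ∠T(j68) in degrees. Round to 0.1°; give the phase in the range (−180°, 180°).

-160.5°

At s = jω = j68:
zero (s+200): 200 + j68 → |·| = √(200²+68²) = √44624 ≈ 211.24, ∠ = arctan(68/200) ≈ 18.78°
quadratic: (j68)² + 0.84·j68 + 4 = -4620 + j57.12 → |·| ≈ 4620.4, ∠ ≈ 179.29°
∠T = 18.78° − 179.29° = -160.51°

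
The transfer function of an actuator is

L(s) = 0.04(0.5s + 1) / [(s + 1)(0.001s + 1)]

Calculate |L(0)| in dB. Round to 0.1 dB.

L(0) = 0.04 · 1 / 1 = 0.04
20 log₁₀(0.04) ≈ -27.96 dB

-28.0 dB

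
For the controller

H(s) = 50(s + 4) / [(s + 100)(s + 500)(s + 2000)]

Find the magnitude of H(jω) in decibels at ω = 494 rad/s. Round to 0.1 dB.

At s = jω = j494:
zero (s+4): 4 + j494 → |·| = √(4²+494²) = √244052 ≈ 494.02, ∠ = arctan(494/4) ≈ 89.54°
pole (s+100): 100 + j494 → |·| = √(100²+494²) = √254036 ≈ 504.02, ∠ = arctan(494/100) ≈ 78.56°
pole (s+500): 500 + j494 → |·| = √(500²+494²) = √494036 ≈ 702.88, ∠ = arctan(494/500) ≈ 44.65°
pole (s+2000): 2000 + j494 → |·| = √(2000²+494²) = √4244036 ≈ 2060.1, ∠ = arctan(494/2000) ≈ 13.87°
|H| = 50 · 494.02 / 7.2982e+08 ≈ 3.3845e-05
Gain = 20 log₁₀(3.3845e-05) ≈ -89.41 dB

-89.4 dB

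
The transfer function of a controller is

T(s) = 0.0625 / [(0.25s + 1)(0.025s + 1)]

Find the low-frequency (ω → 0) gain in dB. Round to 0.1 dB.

T(0) = 0.0625 · 1 / 1 = 0.0625
20 log₁₀(0.0625) ≈ -24.08 dB

-24.1 dB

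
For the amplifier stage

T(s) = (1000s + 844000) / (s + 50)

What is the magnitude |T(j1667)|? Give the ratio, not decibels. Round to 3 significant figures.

Substitute s = j1667:
Numerator: 1000(j1667) + 844000 = 844000 + j1667000
Denominator: (j1667) + 50 = 50 + j1667
|N| = √(844000² + 1667000²) ≈ 1.8685e+06, ∠N ≈ 63.15°
|D| = √(50² + 1667²) ≈ 1667.7, ∠D ≈ 88.28°
|T| = 1.8685e+06 / 1667.7 ≈ 1120.4

1.12e+03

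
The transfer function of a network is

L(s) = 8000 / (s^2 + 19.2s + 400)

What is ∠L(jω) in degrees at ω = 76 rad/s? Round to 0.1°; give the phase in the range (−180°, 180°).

At s = jω = j76:
quadratic: (j76)² + 19.2·j76 + 400 = -5376 + j1459.2 → |·| ≈ 5570.5, ∠ ≈ 164.81°
∠L = 0.00° − 164.81° = -164.81°

-164.8°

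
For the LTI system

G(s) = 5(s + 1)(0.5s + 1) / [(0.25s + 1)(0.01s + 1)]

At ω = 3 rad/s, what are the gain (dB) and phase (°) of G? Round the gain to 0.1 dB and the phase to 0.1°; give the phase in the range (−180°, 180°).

27.2 dB, 89.3°

At ω = 3 rad/s:
zero (1 + j3·1) = 1 + j3 → |·| ≈ 3.1623, ∠ ≈ 71.57°
zero (1 + j3·0.5) = 1 + j1.5 → |·| ≈ 1.8028, ∠ ≈ 56.31°
pole (1 + j3·0.25) = 1 + j0.75 → |·| ≈ 1.25, ∠ ≈ 36.87°
pole (1 + j3·0.01) = 1 + j0.03 → |·| ≈ 1.0004, ∠ ≈ 1.72°
|G| = 5 · 3.1623 · 1.8028 / (1.25 · 1.0004) ≈ 22.795
Gain = 20 log₁₀(22.795) ≈ 27.16 dB
∠G = (71.57° + 56.31°) − (36.87° + 1.72°) = 89.29°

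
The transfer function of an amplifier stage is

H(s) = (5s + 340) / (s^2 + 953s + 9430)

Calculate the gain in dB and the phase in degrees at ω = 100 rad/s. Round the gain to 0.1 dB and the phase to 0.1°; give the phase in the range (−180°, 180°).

-44.0 dB, -34.6°

Substitute s = j100:
Numerator: 5(j100) + 340 = 340 + j500
Denominator: (j100)^2 + 953(j100) + 9430 = -570 + j95300
|N| = √(340² + 500²) ≈ 604.65, ∠N ≈ 55.78°
|D| = √(570² + 95300²) ≈ 95302, ∠D ≈ 90.34°
|H| = 604.65 / 95302 ≈ 0.0063446
Gain = 20 log₁₀(0.0063446) ≈ -43.95 dB
∠H = 55.78° − 90.34° = -34.56°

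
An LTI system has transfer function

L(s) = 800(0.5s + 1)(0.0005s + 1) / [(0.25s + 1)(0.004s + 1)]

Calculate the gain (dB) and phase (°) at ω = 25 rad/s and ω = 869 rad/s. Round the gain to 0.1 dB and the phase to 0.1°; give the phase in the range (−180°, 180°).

At ω = 25 rad/s:
zero (1 + j25·0.5) = 1 + j12.5 → |·| ≈ 12.54, ∠ ≈ 85.43°
zero (1 + j25·0.0005) = 1 + j0.0125 → |·| ≈ 1.0001, ∠ ≈ 0.72°
pole (1 + j25·0.25) = 1 + j6.25 → |·| ≈ 6.3295, ∠ ≈ 80.91°
pole (1 + j25·0.004) = 1 + j0.1 → |·| ≈ 1.005, ∠ ≈ 5.71°
|L| = 800 · 12.54 · 1.0001 / (6.3295 · 1.005) ≈ 1577.2
Gain = 20 log₁₀(1577.2) ≈ 63.96 dB
∠L = (85.43° + 0.72°) − (80.91° + 5.71°) = -0.47°

At ω = 869 rad/s:
zero (1 + j869·0.5) = 1 + j434.5 → |·| ≈ 434.5, ∠ ≈ 89.87°
zero (1 + j869·0.0005) = 1 + j0.4345 → |·| ≈ 1.0903, ∠ ≈ 23.48°
pole (1 + j869·0.25) = 1 + j217.25 → |·| ≈ 217.25, ∠ ≈ 89.74°
pole (1 + j869·0.004) = 1 + j3.476 → |·| ≈ 3.617, ∠ ≈ 73.95°
|L| = 800 · 434.5 · 1.0903 / (217.25 · 3.617) ≈ 482.3
Gain = 20 log₁₀(482.3) ≈ 53.67 dB
∠L = (89.87° + 23.48°) − (89.74° + 73.95°) = -50.34°

ω = 25: 64.0 dB, -0.5°; ω = 869: 53.7 dB, -50.3°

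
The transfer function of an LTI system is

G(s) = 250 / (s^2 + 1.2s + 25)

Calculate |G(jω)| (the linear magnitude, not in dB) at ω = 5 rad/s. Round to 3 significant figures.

At s = jω = j5:
quadratic: (j5)² + 1.2·j5 + 25 = 0 + j6 → |·| ≈ 6, ∠ ≈ 90.00°
|G| = 250 / 6 ≈ 41.667

41.7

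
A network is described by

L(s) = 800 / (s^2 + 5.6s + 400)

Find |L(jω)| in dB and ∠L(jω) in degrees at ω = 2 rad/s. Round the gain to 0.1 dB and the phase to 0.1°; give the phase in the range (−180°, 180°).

6.1 dB, -1.6°

At s = jω = j2:
quadratic: (j2)² + 5.6·j2 + 400 = 396 + j11.2 → |·| ≈ 396.16, ∠ ≈ 1.62°
|L| = 800 / 396.16 ≈ 2.0194
Gain = 20 log₁₀(2.0194) ≈ 6.10 dB
∠L = 0.00° − 1.62° = -1.62°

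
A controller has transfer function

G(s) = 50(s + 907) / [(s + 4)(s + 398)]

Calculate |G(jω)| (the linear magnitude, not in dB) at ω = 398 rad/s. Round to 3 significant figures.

At s = jω = j398:
zero (s+907): 907 + j398 → |·| = √(907²+398²) = √981053 ≈ 990.48, ∠ = arctan(398/907) ≈ 23.69°
pole (s+4): 4 + j398 → |·| = √(4²+398²) = √158420 ≈ 398.02, ∠ = arctan(398/4) ≈ 89.42°
pole (s+398): 398 + j398 → |·| = √(398²+398²) = √316808 ≈ 562.86, ∠ = arctan(398/398) ≈ 45.00°
|G| = 50 · 990.48 / 2.2403e+05 ≈ 0.22106

0.221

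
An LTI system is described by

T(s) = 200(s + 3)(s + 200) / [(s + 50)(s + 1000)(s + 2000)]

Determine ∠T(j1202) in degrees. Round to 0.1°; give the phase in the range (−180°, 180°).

1.5°

At s = jω = j1202:
zero (s+3): 3 + j1202 → |·| = √(3²+1202²) = √1444813 ≈ 1202, ∠ = arctan(1202/3) ≈ 89.86°
zero (s+200): 200 + j1202 → |·| = √(200²+1202²) = √1484804 ≈ 1218.5, ∠ = arctan(1202/200) ≈ 80.55°
pole (s+50): 50 + j1202 → |·| = √(50²+1202²) = √1447304 ≈ 1203, ∠ = arctan(1202/50) ≈ 87.62°
pole (s+1000): 1000 + j1202 → |·| = √(1000²+1202²) = √2444804 ≈ 1563.6, ∠ = arctan(1202/1000) ≈ 50.24°
pole (s+2000): 2000 + j1202 → |·| = √(2000²+1202²) = √5444804 ≈ 2333.4, ∠ = arctan(1202/2000) ≈ 31.01°
∠T = 170.41° − 168.87° = 1.54°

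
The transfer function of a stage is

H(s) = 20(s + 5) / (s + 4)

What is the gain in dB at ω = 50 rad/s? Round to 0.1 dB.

At s = jω = j50:
zero (s+5): 5 + j50 → |·| = √(5²+50²) = √2525 ≈ 50.249, ∠ = arctan(50/5) ≈ 84.29°
pole (s+4): 4 + j50 → |·| = √(4²+50²) = √2516 ≈ 50.16, ∠ = arctan(50/4) ≈ 85.43°
|H| = 20 · 50.249 / 50.16 ≈ 20.035
Gain = 20 log₁₀(20.035) ≈ 26.04 dB

26.0 dB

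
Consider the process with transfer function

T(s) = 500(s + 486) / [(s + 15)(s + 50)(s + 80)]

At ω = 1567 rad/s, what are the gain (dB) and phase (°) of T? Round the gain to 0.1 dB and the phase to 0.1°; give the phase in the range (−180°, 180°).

-73.4 dB, 168.1°

At s = jω = j1567:
zero (s+486): 486 + j1567 → |·| = √(486²+1567²) = √2691685 ≈ 1640.6, ∠ = arctan(1567/486) ≈ 72.77°
pole (s+15): 15 + j1567 → |·| = √(15²+1567²) = √2455714 ≈ 1567.1, ∠ = arctan(1567/15) ≈ 89.45°
pole (s+50): 50 + j1567 → |·| = √(50²+1567²) = √2457989 ≈ 1567.8, ∠ = arctan(1567/50) ≈ 88.17°
pole (s+80): 80 + j1567 → |·| = √(80²+1567²) = √2461889 ≈ 1569, ∠ = arctan(1567/80) ≈ 87.08°
|T| = 500 · 1640.6 / 3.8549e+09 ≈ 0.00021279
Gain = 20 log₁₀(0.00021279) ≈ -73.44 dB
∠T = 72.77° − 264.70° = -191.93° ≡ 168.07° (principal value)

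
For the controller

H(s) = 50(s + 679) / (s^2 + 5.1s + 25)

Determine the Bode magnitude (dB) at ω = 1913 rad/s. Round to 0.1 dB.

-31.1 dB

At s = jω = j1913:
zero (s+679): 679 + j1913 → |·| = √(679²+1913²) = √4120610 ≈ 2029.9, ∠ = arctan(1913/679) ≈ 70.46°
quadratic: (j1913)² + 5.1·j1913 + 25 = -3659544 + j9756.3 → |·| ≈ 3.6596e+06, ∠ ≈ 179.85°
|H| = 50 · 2029.9 / 3.6596e+06 ≈ 0.027734
Gain = 20 log₁₀(0.027734) ≈ -31.14 dB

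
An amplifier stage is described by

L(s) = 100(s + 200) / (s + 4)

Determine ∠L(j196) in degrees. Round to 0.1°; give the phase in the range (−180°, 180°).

At s = jω = j196:
zero (s+200): 200 + j196 → |·| = √(200²+196²) = √78416 ≈ 280.03, ∠ = arctan(196/200) ≈ 44.42°
pole (s+4): 4 + j196 → |·| = √(4²+196²) = √38432 ≈ 196.04, ∠ = arctan(196/4) ≈ 88.83°
∠L = 44.42° − 88.83° = -44.41°

-44.4°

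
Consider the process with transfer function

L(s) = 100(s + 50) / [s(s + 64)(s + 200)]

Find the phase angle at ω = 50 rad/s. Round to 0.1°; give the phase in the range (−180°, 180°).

-97.0°

At s = jω = j50:
zero (s+50): 50 + j50 → |·| = √(50²+50²) = √5000 ≈ 70.711, ∠ = arctan(50/50) ≈ 45.00°
pole (s+64): 64 + j50 → |·| = √(64²+50²) = √6596 ≈ 81.216, ∠ = arctan(50/64) ≈ 38.00°
pole (s+200): 200 + j50 → |·| = √(200²+50²) = √42500 ≈ 206.16, ∠ = arctan(50/200) ≈ 14.04°
pole at origin: |s| = 50, ∠ = 90.00° (in denominator)
∠L = 45.00° − 142.04° = -97.04°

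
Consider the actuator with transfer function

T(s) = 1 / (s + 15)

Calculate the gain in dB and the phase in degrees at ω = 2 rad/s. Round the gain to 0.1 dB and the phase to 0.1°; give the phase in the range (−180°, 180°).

-23.6 dB, -7.6°

At s = jω = j2:
pole (s+15): 15 + j2 → |·| = √(15²+2²) = √229 ≈ 15.133, ∠ = arctan(2/15) ≈ 7.59°
|T| = 1 / 15.133 ≈ 0.066081
Gain = 20 log₁₀(0.066081) ≈ -23.60 dB
∠T = 0.00° − 7.59° = -7.59°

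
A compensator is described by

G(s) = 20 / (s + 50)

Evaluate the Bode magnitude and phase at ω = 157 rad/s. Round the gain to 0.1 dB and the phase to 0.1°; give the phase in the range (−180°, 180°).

-18.3 dB, -72.3°

At s = jω = j157:
pole (s+50): 50 + j157 → |·| = √(50²+157²) = √27149 ≈ 164.77, ∠ = arctan(157/50) ≈ 72.33°
|G| = 20 / 164.77 ≈ 0.12138
Gain = 20 log₁₀(0.12138) ≈ -18.32 dB
∠G = 0.00° − 72.33° = -72.33°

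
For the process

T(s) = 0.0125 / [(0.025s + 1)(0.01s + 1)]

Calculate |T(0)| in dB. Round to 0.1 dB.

T(0) = 0.0125 · 1 / 1 = 0.0125
20 log₁₀(0.0125) ≈ -38.06 dB

-38.1 dB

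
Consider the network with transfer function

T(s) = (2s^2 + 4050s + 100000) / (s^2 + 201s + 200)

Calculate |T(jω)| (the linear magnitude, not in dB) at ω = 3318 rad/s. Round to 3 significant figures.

2.33

Substitute s = j3318:
Numerator: 2(j3318)^2 + 4050(j3318) + 100000 = -21918248 + j13437900
Denominator: (j3318)^2 + 201(j3318) + 200 = -11008924 + j666918
|N| = √(21918248² + 13437900²) ≈ 2.571e+07, ∠N ≈ 148.49°
|D| = √(11008924² + 666918²) ≈ 1.1029e+07, ∠D ≈ 176.53°
|T| = 2.571e+07 / 1.1029e+07 ≈ 2.3311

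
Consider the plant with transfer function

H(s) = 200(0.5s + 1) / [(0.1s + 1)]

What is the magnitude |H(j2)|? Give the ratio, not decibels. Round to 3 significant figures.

At ω = 2 rad/s:
zero (1 + j2·0.5) = 1 + j1 → |·| ≈ 1.4142, ∠ ≈ 45.00°
pole (1 + j2·0.1) = 1 + j0.2 → |·| ≈ 1.0198, ∠ ≈ 11.31°
|H| = 200 · 1.4142 / (1.0198) ≈ 277.35

277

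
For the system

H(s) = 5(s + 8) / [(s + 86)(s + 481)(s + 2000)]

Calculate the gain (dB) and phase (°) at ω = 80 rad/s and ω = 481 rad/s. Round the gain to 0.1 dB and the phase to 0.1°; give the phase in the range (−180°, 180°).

At s = jω = j80:
zero (s+8): 8 + j80 → |·| = √(8²+80²) = √6464 ≈ 80.399, ∠ = arctan(80/8) ≈ 84.29°
pole (s+86): 86 + j80 → |·| = √(86²+80²) = √13796 ≈ 117.46, ∠ = arctan(80/86) ≈ 42.93°
pole (s+481): 481 + j80 → |·| = √(481²+80²) = √237761 ≈ 487.61, ∠ = arctan(80/481) ≈ 9.44°
pole (s+2000): 2000 + j80 → |·| = √(2000²+80²) = √4006400 ≈ 2001.6, ∠ = arctan(80/2000) ≈ 2.29°
|H| = 5 · 80.399 / 1.1464e+08 ≈ 3.5066e-06
Gain = 20 log₁₀(3.5066e-06) ≈ -109.10 dB
∠H = 84.29° − 54.66° = 29.63°

At s = jω = j481:
zero (s+8): 8 + j481 → |·| = √(8²+481²) = √231425 ≈ 481.07, ∠ = arctan(481/8) ≈ 89.05°
pole (s+86): 86 + j481 → |·| = √(86²+481²) = √238757 ≈ 488.63, ∠ = arctan(481/86) ≈ 79.86°
pole (s+481): 481 + j481 → |·| = √(481²+481²) = √462722 ≈ 680.24, ∠ = arctan(481/481) ≈ 45.00°
pole (s+2000): 2000 + j481 → |·| = √(2000²+481²) = √4231361 ≈ 2057, ∠ = arctan(481/2000) ≈ 13.52°
|H| = 5 · 481.07 / 6.8372e+08 ≈ 3.518e-06
Gain = 20 log₁₀(3.518e-06) ≈ -109.07 dB
∠H = 89.05° − 138.38° = -49.33°

ω = 80: -109.1 dB, 29.6°; ω = 481: -109.1 dB, -49.3°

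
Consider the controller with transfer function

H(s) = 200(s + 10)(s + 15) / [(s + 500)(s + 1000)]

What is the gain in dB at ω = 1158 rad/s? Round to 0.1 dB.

42.9 dB

At s = jω = j1158:
zero (s+10): 10 + j1158 → |·| = √(10²+1158²) = √1341064 ≈ 1158, ∠ = arctan(1158/10) ≈ 89.51°
zero (s+15): 15 + j1158 → |·| = √(15²+1158²) = √1341189 ≈ 1158.1, ∠ = arctan(1158/15) ≈ 89.26°
pole (s+500): 500 + j1158 → |·| = √(500²+1158²) = √1590964 ≈ 1261.3, ∠ = arctan(1158/500) ≈ 66.65°
pole (s+1000): 1000 + j1158 → |·| = √(1000²+1158²) = √2340964 ≈ 1530, ∠ = arctan(1158/1000) ≈ 49.19°
|H| = 200 · 1.3411e+06 / 1.9298e+06 ≈ 138.99
Gain = 20 log₁₀(138.99) ≈ 42.86 dB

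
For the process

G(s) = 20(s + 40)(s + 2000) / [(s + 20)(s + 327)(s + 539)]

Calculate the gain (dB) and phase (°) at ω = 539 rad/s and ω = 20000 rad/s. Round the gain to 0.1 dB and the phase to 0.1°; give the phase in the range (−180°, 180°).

At s = jω = j539:
zero (s+40): 40 + j539 → |·| = √(40²+539²) = √292121 ≈ 540.48, ∠ = arctan(539/40) ≈ 85.76°
zero (s+2000): 2000 + j539 → |·| = √(2000²+539²) = √4290521 ≈ 2071.4, ∠ = arctan(539/2000) ≈ 15.08°
pole (s+20): 20 + j539 → |·| = √(20²+539²) = √290921 ≈ 539.37, ∠ = arctan(539/20) ≈ 87.87°
pole (s+327): 327 + j539 → |·| = √(327²+539²) = √397450 ≈ 630.44, ∠ = arctan(539/327) ≈ 58.76°
pole (s+539): 539 + j539 → |·| = √(539²+539²) = √581042 ≈ 762.26, ∠ = arctan(539/539) ≈ 45.00°
|G| = 20 · 1.1196e+06 / 2.592e+08 ≈ 0.086389
Gain = 20 log₁₀(0.086389) ≈ -21.27 dB
∠G = 100.84° − 191.63° = -90.79°

At s = jω = j20000:
zero (s+40): 40 + j20000 → |·| = √(40²+20000²) = √400001600 ≈ 20000, ∠ = arctan(20000/40) ≈ 89.89°
zero (s+2000): 2000 + j20000 → |·| = √(2000²+20000²) = √404000000 ≈ 20100, ∠ = arctan(20000/2000) ≈ 84.29°
pole (s+20): 20 + j20000 → |·| = √(20²+20000²) = √400000400 ≈ 20000, ∠ = arctan(20000/20) ≈ 89.94°
pole (s+327): 327 + j20000 → |·| = √(327²+20000²) = √400106929 ≈ 20003, ∠ = arctan(20000/327) ≈ 89.06°
pole (s+539): 539 + j20000 → |·| = √(539²+20000²) = √400290521 ≈ 20007, ∠ = arctan(20000/539) ≈ 88.46°
|G| = 20 · 4.02e+08 / 8.004e+12 ≈ 0.0010045
Gain = 20 log₁₀(0.0010045) ≈ -59.96 dB
∠G = 174.18° − 267.46° = -93.28°

ω = 539: -21.3 dB, -90.8°; ω = 20000: -60.0 dB, -93.3°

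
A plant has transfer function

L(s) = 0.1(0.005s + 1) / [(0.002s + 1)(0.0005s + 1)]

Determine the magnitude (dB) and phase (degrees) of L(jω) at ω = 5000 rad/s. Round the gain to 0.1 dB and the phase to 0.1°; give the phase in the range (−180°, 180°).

-20.7 dB, -64.8°

At ω = 5000 rad/s:
zero (1 + j5000·0.005) = 1 + j25 → |·| ≈ 25.02, ∠ ≈ 87.71°
pole (1 + j5000·0.002) = 1 + j10 → |·| ≈ 10.05, ∠ ≈ 84.29°
pole (1 + j5000·0.0005) = 1 + j2.5 → |·| ≈ 2.6926, ∠ ≈ 68.20°
|L| = 0.1 · 25.02 / (10.05 · 2.6926) ≈ 0.092459
Gain = 20 log₁₀(0.092459) ≈ -20.68 dB
∠L = (87.71°) − (84.29° + 68.20°) = -64.78°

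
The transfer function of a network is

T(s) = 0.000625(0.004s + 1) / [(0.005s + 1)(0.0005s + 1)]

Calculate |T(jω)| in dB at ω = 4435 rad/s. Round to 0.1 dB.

At ω = 4435 rad/s:
zero (1 + j4435·0.004) = 1 + j17.74 → |·| ≈ 17.768, ∠ ≈ 86.77°
pole (1 + j4435·0.005) = 1 + j22.175 → |·| ≈ 22.198, ∠ ≈ 87.42°
pole (1 + j4435·0.0005) = 1 + j2.2175 → |·| ≈ 2.4326, ∠ ≈ 65.73°
|T| = 0.000625 · 17.768 / (22.198 · 2.4326) ≈ 0.00020565
Gain = 20 log₁₀(0.00020565) ≈ -73.74 dB

-73.7 dB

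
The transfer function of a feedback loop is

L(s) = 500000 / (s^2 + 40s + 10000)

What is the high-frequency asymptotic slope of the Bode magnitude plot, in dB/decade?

-40 dB/decade

Each pole contributes −20 dB/decade at high frequency; each zero contributes +20 dB/decade.
Net: 0 zero(s) − 2 pole(s) → -40 dB/decade.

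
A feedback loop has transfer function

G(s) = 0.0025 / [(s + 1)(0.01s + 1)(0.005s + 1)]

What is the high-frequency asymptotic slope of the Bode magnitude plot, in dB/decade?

Each pole contributes −20 dB/decade at high frequency; each zero contributes +20 dB/decade.
Net: 0 zero(s) − 3 pole(s) → -60 dB/decade.

-60 dB/decade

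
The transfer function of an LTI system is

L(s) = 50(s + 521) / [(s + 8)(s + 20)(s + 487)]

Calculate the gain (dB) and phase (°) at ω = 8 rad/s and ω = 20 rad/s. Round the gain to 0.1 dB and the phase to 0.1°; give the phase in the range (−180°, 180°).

ω = 8: -13.2 dB, -66.9°; ω = 20: -21.1 dB, -113.4°

At s = jω = j8:
zero (s+521): 521 + j8 → |·| = √(521²+8²) = √271505 ≈ 521.06, ∠ = arctan(8/521) ≈ 0.88°
pole (s+8): 8 + j8 → |·| = √(8²+8²) = √128 ≈ 11.314, ∠ = arctan(8/8) ≈ 45.00°
pole (s+20): 20 + j8 → |·| = √(20²+8²) = √464 ≈ 21.541, ∠ = arctan(8/20) ≈ 21.80°
pole (s+487): 487 + j8 → |·| = √(487²+8²) = √237233 ≈ 487.07, ∠ = arctan(8/487) ≈ 0.94°
|L| = 50 · 521.06 / 1.1871e+05 ≈ 0.21947
Gain = 20 log₁₀(0.21947) ≈ -13.17 dB
∠L = 0.88° − 67.74° = -66.86°

At s = jω = j20:
zero (s+521): 521 + j20 → |·| = √(521²+20²) = √271841 ≈ 521.38, ∠ = arctan(20/521) ≈ 2.20°
pole (s+8): 8 + j20 → |·| = √(8²+20²) = √464 ≈ 21.541, ∠ = arctan(20/8) ≈ 68.20°
pole (s+20): 20 + j20 → |·| = √(20²+20²) = √800 ≈ 28.284, ∠ = arctan(20/20) ≈ 45.00°
pole (s+487): 487 + j20 → |·| = √(487²+20²) = √237569 ≈ 487.41, ∠ = arctan(20/487) ≈ 2.35°
|L| = 50 · 521.38 / 2.9696e+05 ≈ 0.087786
Gain = 20 log₁₀(0.087786) ≈ -21.13 dB
∠L = 2.20° − 115.55° = -113.35°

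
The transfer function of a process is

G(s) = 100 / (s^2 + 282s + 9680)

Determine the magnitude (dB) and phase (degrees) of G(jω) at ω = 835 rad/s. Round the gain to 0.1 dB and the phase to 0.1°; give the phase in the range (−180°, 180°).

-77.2 dB, -161.1°

Substitute s = j835:
Numerator: 100 = 100 + j0
Denominator: (j835)^2 + 282(j835) + 9680 = -687545 + j235470
|N| = √(100² + 0²) ≈ 100, ∠N ≈ 0.00°
|D| = √(687545² + 235470²) ≈ 7.2675e+05, ∠D ≈ 161.09°
|G| = 100 / 7.2675e+05 ≈ 0.0001376
Gain = 20 log₁₀(0.0001376) ≈ -77.23 dB
∠G = 0.00° − 161.09° = -161.09°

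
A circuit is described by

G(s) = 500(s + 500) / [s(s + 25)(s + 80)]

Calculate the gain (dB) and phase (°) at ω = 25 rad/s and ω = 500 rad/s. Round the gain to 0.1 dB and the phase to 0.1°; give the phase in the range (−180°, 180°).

ω = 25: 10.6 dB, -149.5°; ω = 500: -51.1 dB, 147.0°

At s = jω = j25:
zero (s+500): 500 + j25 → |·| = √(500²+25²) = √250625 ≈ 500.62, ∠ = arctan(25/500) ≈ 2.86°
pole (s+25): 25 + j25 → |·| = √(25²+25²) = √1250 ≈ 35.355, ∠ = arctan(25/25) ≈ 45.00°
pole (s+80): 80 + j25 → |·| = √(80²+25²) = √7025 ≈ 83.815, ∠ = arctan(25/80) ≈ 17.35°
pole at origin: |s| = 25, ∠ = 90.00° (in denominator)
|G| = 500 · 500.62 / 74082 ≈ 3.3788
Gain = 20 log₁₀(3.3788) ≈ 10.58 dB
∠G = 2.86° − 152.35° = -149.49°

At s = jω = j500:
zero (s+500): 500 + j500 → |·| = √(500²+500²) = √500000 ≈ 707.11, ∠ = arctan(500/500) ≈ 45.00°
pole (s+25): 25 + j500 → |·| = √(25²+500²) = √250625 ≈ 500.62, ∠ = arctan(500/25) ≈ 87.14°
pole (s+80): 80 + j500 → |·| = √(80²+500²) = √256400 ≈ 506.36, ∠ = arctan(500/80) ≈ 80.91°
pole at origin: |s| = 500, ∠ = 90.00° (in denominator)
|G| = 500 · 707.11 / 1.2675e+08 ≈ 0.0027894
Gain = 20 log₁₀(0.0027894) ≈ -51.09 dB
∠G = 45.00° − 258.05° = -213.05° ≡ 146.95° (principal value)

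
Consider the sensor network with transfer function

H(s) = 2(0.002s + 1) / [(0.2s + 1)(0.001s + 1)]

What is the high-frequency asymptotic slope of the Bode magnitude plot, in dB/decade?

Each pole contributes −20 dB/decade at high frequency; each zero contributes +20 dB/decade.
Net: 1 zero(s) − 2 pole(s) → -20 dB/decade.

-20 dB/decade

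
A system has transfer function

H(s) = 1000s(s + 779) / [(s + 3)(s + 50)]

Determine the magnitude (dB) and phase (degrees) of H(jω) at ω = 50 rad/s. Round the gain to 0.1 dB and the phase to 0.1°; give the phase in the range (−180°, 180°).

At s = jω = j50:
zero (s+779): 779 + j50 → |·| = √(779²+50²) = √609341 ≈ 780.6, ∠ = arctan(50/779) ≈ 3.67°
zero at origin: s = j50 → |·| = 50, ∠ = 90.00°
pole (s+3): 3 + j50 → |·| = √(3²+50²) = √2509 ≈ 50.09, ∠ = arctan(50/3) ≈ 86.57°
pole (s+50): 50 + j50 → |·| = √(50²+50²) = √5000 ≈ 70.711, ∠ = arctan(50/50) ≈ 45.00°
|H| = 1000 · 39030 / 3541.9 ≈ 11020
Gain = 20 log₁₀(11020) ≈ 80.84 dB
∠H = 93.67° − 131.57° = -37.90°

80.8 dB, -37.9°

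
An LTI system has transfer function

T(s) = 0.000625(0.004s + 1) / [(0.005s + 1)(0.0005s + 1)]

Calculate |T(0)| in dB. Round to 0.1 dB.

T(0) = 0.000625 · 1 / 1 = 0.000625
20 log₁₀(0.000625) ≈ -64.08 dB

-64.1 dB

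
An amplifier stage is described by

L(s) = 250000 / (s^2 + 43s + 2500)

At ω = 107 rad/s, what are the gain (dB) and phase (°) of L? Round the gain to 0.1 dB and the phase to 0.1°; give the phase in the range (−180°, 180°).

27.9 dB, -152.8°

At s = jω = j107:
quadratic: (j107)² + 43·j107 + 2500 = -8949 + j4601 → |·| ≈ 10062, ∠ ≈ 152.79°
|L| = 250000 / 10062 ≈ 24.846
Gain = 20 log₁₀(24.846) ≈ 27.91 dB
∠L = 0.00° − 152.79° = -152.79°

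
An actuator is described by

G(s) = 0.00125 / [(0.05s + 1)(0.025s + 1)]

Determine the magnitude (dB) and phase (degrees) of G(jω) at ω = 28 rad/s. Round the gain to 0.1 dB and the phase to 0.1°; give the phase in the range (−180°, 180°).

-64.5 dB, -89.5°

At ω = 28 rad/s:
pole (1 + j28·0.05) = 1 + j1.4 → |·| ≈ 1.7205, ∠ ≈ 54.46°
pole (1 + j28·0.025) = 1 + j0.7 → |·| ≈ 1.2207, ∠ ≈ 34.99°
|G| = 0.00125 · 1 / (1.7205 · 1.2207) ≈ 0.00059518
Gain = 20 log₁₀(0.00059518) ≈ -64.51 dB
∠G = (0°) − (54.46° + 34.99°) = -89.45°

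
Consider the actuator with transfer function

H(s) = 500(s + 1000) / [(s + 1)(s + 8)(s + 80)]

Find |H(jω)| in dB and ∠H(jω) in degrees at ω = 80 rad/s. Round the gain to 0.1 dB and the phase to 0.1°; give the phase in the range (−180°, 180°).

-3.2 dB, 146.0°

At s = jω = j80:
zero (s+1000): 1000 + j80 → |·| = √(1000²+80²) = √1006400 ≈ 1003.2, ∠ = arctan(80/1000) ≈ 4.57°
pole (s+1): 1 + j80 → |·| = √(1²+80²) = √6401 ≈ 80.006, ∠ = arctan(80/1) ≈ 89.28°
pole (s+8): 8 + j80 → |·| = √(8²+80²) = √6464 ≈ 80.399, ∠ = arctan(80/8) ≈ 84.29°
pole (s+80): 80 + j80 → |·| = √(80²+80²) = √12800 ≈ 113.14, ∠ = arctan(80/80) ≈ 45.00°
|H| = 500 · 1003.2 / 7.2776e+05 ≈ 0.68924
Gain = 20 log₁₀(0.68924) ≈ -3.23 dB
∠H = 4.57° − 218.57° = -214.00° ≡ 146.00° (principal value)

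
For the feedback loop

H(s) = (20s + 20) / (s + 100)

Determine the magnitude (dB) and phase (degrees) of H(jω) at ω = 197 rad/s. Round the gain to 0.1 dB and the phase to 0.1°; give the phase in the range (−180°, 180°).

25.0 dB, 26.6°

Substitute s = j197:
Numerator: 20(j197) + 20 = 20 + j3940
Denominator: (j197) + 100 = 100 + j197
|N| = √(20² + 3940²) ≈ 3940.1, ∠N ≈ 89.71°
|D| = √(100² + 197²) ≈ 220.93, ∠D ≈ 63.09°
|H| = 3940.1 / 220.93 ≈ 17.834
Gain = 20 log₁₀(17.834) ≈ 25.02 dB
∠H = 89.71° − 63.09° = 26.62°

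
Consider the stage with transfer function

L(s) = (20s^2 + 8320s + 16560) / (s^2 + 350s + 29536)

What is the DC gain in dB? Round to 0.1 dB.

-5.0 dB

L(0) = 16560 / 29536 ≈ 0.56067
20 log₁₀(0.56067) ≈ -5.03 dB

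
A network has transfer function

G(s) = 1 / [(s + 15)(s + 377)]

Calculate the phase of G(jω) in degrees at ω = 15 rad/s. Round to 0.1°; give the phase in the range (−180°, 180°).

At s = jω = j15:
pole (s+15): 15 + j15 → |·| = √(15²+15²) = √450 ≈ 21.213, ∠ = arctan(15/15) ≈ 45.00°
pole (s+377): 377 + j15 → |·| = √(377²+15²) = √142354 ≈ 377.3, ∠ = arctan(15/377) ≈ 2.28°
∠G = 0.00° − 47.28° = -47.28°

-47.3°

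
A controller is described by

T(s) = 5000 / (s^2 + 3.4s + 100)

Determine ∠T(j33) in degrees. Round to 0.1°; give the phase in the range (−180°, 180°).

At s = jω = j33:
quadratic: (j33)² + 3.4·j33 + 100 = -989 + j112.2 → |·| ≈ 995.34, ∠ ≈ 173.53°
∠T = 0.00° − 173.53° = -173.53°

-173.5°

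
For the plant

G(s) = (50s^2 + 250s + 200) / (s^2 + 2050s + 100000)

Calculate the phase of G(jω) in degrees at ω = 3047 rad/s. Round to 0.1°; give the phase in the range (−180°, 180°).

34.1°

Substitute s = j3047:
Numerator: 50(j3047)^2 + 250(j3047) + 200 = -464210250 + j761750
Denominator: (j3047)^2 + 2050(j3047) + 100000 = -9184209 + j6246350
|N| = √(464210250² + 761750²) ≈ 4.6421e+08, ∠N ≈ 179.91°
|D| = √(9184209² + 6246350²) ≈ 1.1107e+07, ∠D ≈ 145.78°
∠G = 179.91° − 145.78° = 34.13°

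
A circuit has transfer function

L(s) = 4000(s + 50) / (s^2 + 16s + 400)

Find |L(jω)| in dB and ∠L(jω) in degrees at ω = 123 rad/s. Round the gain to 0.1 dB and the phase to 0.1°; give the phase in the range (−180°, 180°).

31.1 dB, -104.5°

At s = jω = j123:
zero (s+50): 50 + j123 → |·| = √(50²+123²) = √17629 ≈ 132.77, ∠ = arctan(123/50) ≈ 67.88°
quadratic: (j123)² + 16·j123 + 400 = -14729 + j1968 → |·| ≈ 14860, ∠ ≈ 172.39°
|L| = 4000 · 132.77 / 14860 ≈ 35.739
Gain = 20 log₁₀(35.739) ≈ 31.06 dB
∠L = 67.88° − 172.39° = -104.51°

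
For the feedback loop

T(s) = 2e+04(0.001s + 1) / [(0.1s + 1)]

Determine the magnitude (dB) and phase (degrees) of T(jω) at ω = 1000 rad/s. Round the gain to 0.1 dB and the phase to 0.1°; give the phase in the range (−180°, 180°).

49.0 dB, -44.4°

At ω = 1000 rad/s:
zero (1 + j1000·0.001) = 1 + j1 → |·| ≈ 1.4142, ∠ ≈ 45.00°
pole (1 + j1000·0.1) = 1 + j100 → |·| ≈ 100, ∠ ≈ 89.43°
|T| = 2e+04 · 1.4142 / (100) ≈ 282.84
Gain = 20 log₁₀(282.84) ≈ 49.03 dB
∠T = (45.00°) − (89.43°) = -44.43°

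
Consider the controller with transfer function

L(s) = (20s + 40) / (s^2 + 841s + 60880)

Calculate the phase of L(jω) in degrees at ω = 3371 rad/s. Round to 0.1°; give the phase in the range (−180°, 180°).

Substitute s = j3371:
Numerator: 20(j3371) + 40 = 40 + j67420
Denominator: (j3371)^2 + 841(j3371) + 60880 = -11302761 + j2835011
|N| = √(40² + 67420²) ≈ 67420, ∠N ≈ 89.97°
|D| = √(11302761² + 2835011²) ≈ 1.1653e+07, ∠D ≈ 165.92°
∠L = 89.97° − 165.92° = -75.95°

-76.0°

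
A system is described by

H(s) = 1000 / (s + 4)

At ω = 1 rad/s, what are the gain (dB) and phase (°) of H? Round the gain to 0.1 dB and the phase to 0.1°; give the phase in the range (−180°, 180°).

47.7 dB, -14.0°

At s = jω = j1:
pole (s+4): 4 + j1 → |·| = √(4²+1²) = √17 ≈ 4.1231, ∠ = arctan(1/4) ≈ 14.04°
|H| = 1000 / 4.1231 ≈ 242.54
Gain = 20 log₁₀(242.54) ≈ 47.70 dB
∠H = 0.00° − 14.04° = -14.04°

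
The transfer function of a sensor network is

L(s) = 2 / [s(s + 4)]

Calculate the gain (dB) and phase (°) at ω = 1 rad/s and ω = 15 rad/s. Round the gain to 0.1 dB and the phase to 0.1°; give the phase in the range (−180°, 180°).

ω = 1: -6.3 dB, -104.0°; ω = 15: -41.3 dB, -165.1°

At s = jω = j1:
pole (s+4): 4 + j1 → |·| = √(4²+1²) = √17 ≈ 4.1231, ∠ = arctan(1/4) ≈ 14.04°
pole at origin: |s| = 1, ∠ = 90.00° (in denominator)
|L| = 2 / 4.1231 ≈ 0.48507
Gain = 20 log₁₀(0.48507) ≈ -6.28 dB
∠L = 0.00° − 104.04° = -104.04°

At s = jω = j15:
pole (s+4): 4 + j15 → |·| = √(4²+15²) = √241 ≈ 15.524, ∠ = arctan(15/4) ≈ 75.07°
pole at origin: |s| = 15, ∠ = 90.00° (in denominator)
|L| = 2 / 232.86 ≈ 0.0085889
Gain = 20 log₁₀(0.0085889) ≈ -41.32 dB
∠L = 0.00° − 165.07° = -165.07°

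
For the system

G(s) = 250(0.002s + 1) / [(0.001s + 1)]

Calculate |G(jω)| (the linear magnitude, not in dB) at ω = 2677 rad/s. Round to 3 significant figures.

476

At ω = 2677 rad/s:
zero (1 + j2677·0.002) = 1 + j5.354 → |·| ≈ 5.4466, ∠ ≈ 79.42°
pole (1 + j2677·0.001) = 1 + j2.677 → |·| ≈ 2.8577, ∠ ≈ 69.52°
|G| = 250 · 5.4466 / (2.8577) ≈ 476.48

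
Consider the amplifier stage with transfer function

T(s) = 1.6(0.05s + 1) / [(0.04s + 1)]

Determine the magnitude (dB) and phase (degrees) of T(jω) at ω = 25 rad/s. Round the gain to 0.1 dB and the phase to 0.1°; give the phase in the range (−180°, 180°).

At ω = 25 rad/s:
zero (1 + j25·0.05) = 1 + j1.25 → |·| ≈ 1.6008, ∠ ≈ 51.34°
pole (1 + j25·0.04) = 1 + j1 → |·| ≈ 1.4142, ∠ ≈ 45.00°
|T| = 1.6 · 1.6008 / (1.4142) ≈ 1.8111
Gain = 20 log₁₀(1.8111) ≈ 5.16 dB
∠T = (51.34°) − (45.00°) = 6.34°

5.2 dB, 6.3°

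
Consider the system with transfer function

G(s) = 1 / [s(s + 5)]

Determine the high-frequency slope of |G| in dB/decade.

Each pole contributes −20 dB/decade at high frequency; each zero contributes +20 dB/decade.
Net: 0 zero(s) − 2 pole(s) → -40 dB/decade.

-40 dB/decade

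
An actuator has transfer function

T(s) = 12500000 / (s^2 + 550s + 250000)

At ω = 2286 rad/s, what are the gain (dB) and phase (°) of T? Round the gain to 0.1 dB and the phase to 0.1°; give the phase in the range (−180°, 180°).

7.7 dB, -165.8°

At s = jω = j2286:
quadratic: (j2286)² + 550·j2286 + 250000 = -4975796 + j1257300 → |·| ≈ 5.1322e+06, ∠ ≈ 165.82°
|T| = 12500000 / 5.1322e+06 ≈ 2.4356
Gain = 20 log₁₀(2.4356) ≈ 7.73 dB
∠T = 0.00° − 165.82° = -165.82°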